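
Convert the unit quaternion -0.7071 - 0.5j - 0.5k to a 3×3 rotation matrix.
[[0, -0.7071, 0.7071], [0.7071, 0.5, 0.5], [-0.7071, 0.5, 0.5]]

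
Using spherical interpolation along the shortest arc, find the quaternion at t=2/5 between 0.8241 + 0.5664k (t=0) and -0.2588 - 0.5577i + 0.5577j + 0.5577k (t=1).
0.4948 - 0.3106i + 0.3106j + 0.7498k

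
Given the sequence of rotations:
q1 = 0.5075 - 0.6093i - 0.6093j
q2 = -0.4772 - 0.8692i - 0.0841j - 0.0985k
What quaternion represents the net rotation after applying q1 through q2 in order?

q2 · q1 = -0.823 - 0.2104i + 0.3081j + 0.4284k
-0.823 - 0.2104i + 0.3081j + 0.4284k


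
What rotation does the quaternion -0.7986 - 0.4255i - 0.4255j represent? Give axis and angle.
axis = (-√2/2, -√2/2, 0), θ = 286°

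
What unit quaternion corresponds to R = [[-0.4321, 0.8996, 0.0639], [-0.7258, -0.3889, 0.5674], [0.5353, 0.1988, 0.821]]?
-0.5 + 0.1843i + 0.2357j + 0.8127k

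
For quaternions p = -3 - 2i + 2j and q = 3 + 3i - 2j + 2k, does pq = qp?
No: pq = 1 - 11i + 16j - 8k ≠ 1 - 19i + 8j - 4k = qp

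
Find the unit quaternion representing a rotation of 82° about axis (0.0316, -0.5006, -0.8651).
0.7547 + 0.0207i - 0.3284j - 0.5676k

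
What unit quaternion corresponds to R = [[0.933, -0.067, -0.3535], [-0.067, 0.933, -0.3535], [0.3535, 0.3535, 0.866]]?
0.9659 + 0.183i - 0.183j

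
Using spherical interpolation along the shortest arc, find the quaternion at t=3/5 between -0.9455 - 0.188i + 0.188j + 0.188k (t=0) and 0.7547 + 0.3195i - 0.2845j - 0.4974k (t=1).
-0.8476 - 0.272i + 0.2506j + 0.3806k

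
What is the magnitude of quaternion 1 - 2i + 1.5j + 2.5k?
3.674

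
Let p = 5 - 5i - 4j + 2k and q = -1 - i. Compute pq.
-10 + 2j - 6k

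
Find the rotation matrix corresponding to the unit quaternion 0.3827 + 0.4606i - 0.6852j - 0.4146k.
[[-0.2828, -0.3139, -0.9064], [-0.9485, 0.2319, 0.2156], [0.1425, 0.9207, -0.3633]]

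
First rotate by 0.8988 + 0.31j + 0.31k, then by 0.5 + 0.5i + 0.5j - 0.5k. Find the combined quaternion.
0.4494 + 0.7594i + 0.4494j - 0.1394k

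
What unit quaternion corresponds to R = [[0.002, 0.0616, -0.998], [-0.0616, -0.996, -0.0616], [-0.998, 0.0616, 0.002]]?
-0.0436 - 0.7064i + 0.7064k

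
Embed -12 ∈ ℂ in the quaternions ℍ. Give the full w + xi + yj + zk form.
-12 + 0i + 0j + 0k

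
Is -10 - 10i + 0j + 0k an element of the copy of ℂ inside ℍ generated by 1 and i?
Yes. The quaternion -10 - 10i has j- and k-coefficients y = z = 0, so it lies in the complex subalgebra spanned by 1 and i.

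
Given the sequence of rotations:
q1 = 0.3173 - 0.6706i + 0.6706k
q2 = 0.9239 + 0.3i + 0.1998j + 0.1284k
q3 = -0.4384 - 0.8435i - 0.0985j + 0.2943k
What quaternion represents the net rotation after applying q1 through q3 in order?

q2 · q1 = 0.4082 - 0.3904i - 0.2239j + 0.7943k
q3 · q2 · q1 = -0.7641 - 0.1855i + 0.613j - 0.0777k
-0.7641 - 0.1855i + 0.613j - 0.0777k


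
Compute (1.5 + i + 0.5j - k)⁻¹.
0.3333 - 0.2222i - 0.1111j + 0.2222k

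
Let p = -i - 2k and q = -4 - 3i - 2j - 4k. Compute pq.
-11 + 2j + 10k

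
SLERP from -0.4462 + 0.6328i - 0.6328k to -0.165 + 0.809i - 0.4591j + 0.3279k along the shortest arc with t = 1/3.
-0.4104 + 0.8207i - 0.1905j - 0.3489k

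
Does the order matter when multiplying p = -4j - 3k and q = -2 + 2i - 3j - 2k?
Yes: pq = -18 - i + 2j + 14k ≠ -18 + i + 14j - 2k = qp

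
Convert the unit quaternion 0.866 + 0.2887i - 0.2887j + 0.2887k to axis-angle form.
axis = (√3/3, -√3/3, √3/3), θ = π/3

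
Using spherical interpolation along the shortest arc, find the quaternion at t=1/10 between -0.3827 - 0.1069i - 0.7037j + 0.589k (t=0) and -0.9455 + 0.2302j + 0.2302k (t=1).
-0.4861 - 0.1014i - 0.6377j + 0.5888k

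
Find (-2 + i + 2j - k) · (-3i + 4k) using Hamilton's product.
7 + 14i - j - 2k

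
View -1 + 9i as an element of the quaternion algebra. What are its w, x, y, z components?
-1 + 9i + 0j + 0k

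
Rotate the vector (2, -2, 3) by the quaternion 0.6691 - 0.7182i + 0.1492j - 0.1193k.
(3.076, 2.149, 1.708)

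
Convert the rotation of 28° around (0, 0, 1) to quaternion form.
0.9703 + 0.2419k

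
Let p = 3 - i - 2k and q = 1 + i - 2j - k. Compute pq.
2 - 2i - 9j - 3k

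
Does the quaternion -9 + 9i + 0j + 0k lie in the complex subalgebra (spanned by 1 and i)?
Yes. The quaternion -9 + 9i has j- and k-coefficients y = z = 0, so it lies in the complex subalgebra spanned by 1 and i.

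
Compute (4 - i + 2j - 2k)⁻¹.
0.16 + 0.04i - 0.08j + 0.08k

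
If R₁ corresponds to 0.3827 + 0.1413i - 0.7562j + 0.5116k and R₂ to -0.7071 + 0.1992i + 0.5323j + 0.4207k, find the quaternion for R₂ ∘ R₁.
-0.1115 + 0.5668i + 0.696j - 0.4266k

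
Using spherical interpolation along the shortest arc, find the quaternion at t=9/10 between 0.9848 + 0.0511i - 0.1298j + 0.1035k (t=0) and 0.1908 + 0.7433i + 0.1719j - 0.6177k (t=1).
0.3268 + 0.7281i + 0.148j - 0.5841k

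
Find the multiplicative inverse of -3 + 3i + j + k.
-0.15 - 0.15i - 0.05j - 0.05k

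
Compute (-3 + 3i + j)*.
-3 - 3i - j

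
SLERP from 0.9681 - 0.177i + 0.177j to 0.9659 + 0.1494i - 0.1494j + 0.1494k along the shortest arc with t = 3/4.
0.9888 + 0.0681i - 0.0681j + 0.1141k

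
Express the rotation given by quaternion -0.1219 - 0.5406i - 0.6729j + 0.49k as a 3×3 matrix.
[[-0.3858, 0.847, -0.3657], [0.6081, -0.0647, -0.7912], [-0.6938, -0.5276, -0.4901]]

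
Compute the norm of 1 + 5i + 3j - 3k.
√44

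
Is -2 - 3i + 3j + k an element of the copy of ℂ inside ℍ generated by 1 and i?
No. The quaternion -2 - 3i + 3j + k has j-coefficient y = 3 and k-coefficient z = 1, not both zero, so it does not lie in the complex subalgebra spanned by 1 and i.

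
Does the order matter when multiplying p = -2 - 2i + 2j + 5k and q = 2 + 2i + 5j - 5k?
Yes: pq = 15 - 43i - 6j + 6k ≠ 15 + 27i - 6j + 34k = qp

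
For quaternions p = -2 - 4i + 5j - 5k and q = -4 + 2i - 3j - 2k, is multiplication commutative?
No: pq = 21 - 13i - 32j + 26k ≠ 21 + 37i + 4j + 22k = qp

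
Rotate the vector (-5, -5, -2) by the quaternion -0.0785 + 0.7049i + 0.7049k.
(-2.572, 5.27, -4.428)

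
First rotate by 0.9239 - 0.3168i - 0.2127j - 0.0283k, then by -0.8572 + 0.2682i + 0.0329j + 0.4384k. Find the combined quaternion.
-0.6876 + 0.6117i + 0.0814j + 0.3827k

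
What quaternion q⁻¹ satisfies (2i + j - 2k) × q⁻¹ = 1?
-0.2222i - 0.1111j + 0.2222k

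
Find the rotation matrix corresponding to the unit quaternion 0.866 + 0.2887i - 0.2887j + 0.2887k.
[[0.6666, -0.6667, -0.3333], [0.3333, 0.6666, -0.6667], [0.6667, 0.3333, 0.6666]]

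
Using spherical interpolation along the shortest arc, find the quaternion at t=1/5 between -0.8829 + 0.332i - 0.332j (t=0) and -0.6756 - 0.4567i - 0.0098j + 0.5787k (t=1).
-0.9301 + 0.1753i - 0.2898j + 0.142k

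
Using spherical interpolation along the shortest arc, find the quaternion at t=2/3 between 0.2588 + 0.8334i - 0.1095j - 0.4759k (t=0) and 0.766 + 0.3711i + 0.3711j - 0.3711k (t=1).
0.6463 + 0.5781i + 0.2252j - 0.4443k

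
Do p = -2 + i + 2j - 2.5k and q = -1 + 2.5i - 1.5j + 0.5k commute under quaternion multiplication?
No: pq = 3.75 - 8.75i - 5.75j - 5k ≠ 3.75 - 3.25i + 7.75j + 8k = qp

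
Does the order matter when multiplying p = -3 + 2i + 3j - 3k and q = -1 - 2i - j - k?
Yes: pq = 7 - 2i + 8j + 10k ≠ 7 + 10i - 8j + 2k = qp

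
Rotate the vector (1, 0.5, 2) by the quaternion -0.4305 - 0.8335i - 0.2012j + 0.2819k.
(0.456, -1.844, -1.282)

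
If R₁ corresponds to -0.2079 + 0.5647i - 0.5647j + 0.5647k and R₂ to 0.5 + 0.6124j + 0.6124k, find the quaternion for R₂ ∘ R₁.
-0.104 + 0.974i - 0.0638j - 0.1908k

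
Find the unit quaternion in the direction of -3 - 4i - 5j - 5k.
-0.3464 - 0.4619i - 0.5774j - 0.5774k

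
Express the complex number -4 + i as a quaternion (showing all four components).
-4 + i + 0j + 0k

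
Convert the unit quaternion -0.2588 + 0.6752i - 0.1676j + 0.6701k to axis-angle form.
axis = (0.699, -0.1735, 0.6937), θ = 7π/6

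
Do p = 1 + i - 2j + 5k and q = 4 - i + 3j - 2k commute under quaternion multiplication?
No: pq = 21 - 8i - 8j + 19k ≠ 21 + 14i - 2j + 17k = qp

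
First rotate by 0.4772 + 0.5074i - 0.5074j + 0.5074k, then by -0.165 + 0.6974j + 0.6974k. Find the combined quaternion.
-0.0787 + 0.624i + 0.7704j - 0.1048k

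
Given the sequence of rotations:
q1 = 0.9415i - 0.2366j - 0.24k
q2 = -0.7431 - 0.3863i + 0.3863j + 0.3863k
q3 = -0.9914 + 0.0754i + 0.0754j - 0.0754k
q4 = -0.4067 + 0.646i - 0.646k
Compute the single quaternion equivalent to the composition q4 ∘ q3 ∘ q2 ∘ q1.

q2 · q1 = 0.5478 - 0.7009i + 0.4468j - 0.094k
q3 · q2 · q1 = -0.531 + 0.7628i - 0.3417j + 0.1384k
q4 · q3 · q2 · q1 = -0.1874 - 0.874i - 0.4432j + 0.066k
-0.1874 - 0.874i - 0.4432j + 0.066k


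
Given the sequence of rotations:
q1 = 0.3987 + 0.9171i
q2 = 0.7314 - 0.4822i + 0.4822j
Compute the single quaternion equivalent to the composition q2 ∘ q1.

q2 · q1 = 0.7338 + 0.4785i + 0.1923j - 0.4422k
0.7338 + 0.4785i + 0.1923j - 0.4422k


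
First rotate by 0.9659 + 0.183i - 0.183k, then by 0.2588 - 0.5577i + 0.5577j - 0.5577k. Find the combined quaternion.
0.25 - 0.5934i + 0.3346j - 0.6881k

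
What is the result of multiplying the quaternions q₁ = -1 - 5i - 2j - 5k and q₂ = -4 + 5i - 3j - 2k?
13 + 4i - 24j + 47k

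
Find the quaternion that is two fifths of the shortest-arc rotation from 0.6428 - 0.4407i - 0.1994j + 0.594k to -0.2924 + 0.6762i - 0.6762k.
0.5161 - 0.5504i - 0.1226j + 0.6447k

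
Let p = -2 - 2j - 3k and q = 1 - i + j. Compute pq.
5i - j - 5k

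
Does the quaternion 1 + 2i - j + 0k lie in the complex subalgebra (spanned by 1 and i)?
No. The quaternion 1 + 2i - j has j-coefficient y = -1 and k-coefficient z = 0, not both zero, so it does not lie in the complex subalgebra spanned by 1 and i.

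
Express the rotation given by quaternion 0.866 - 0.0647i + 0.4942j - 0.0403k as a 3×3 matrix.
[[0.5083, 0.0059, 0.8612], [-0.1337, 0.9884, 0.0722], [-0.8507, -0.1519, 0.5032]]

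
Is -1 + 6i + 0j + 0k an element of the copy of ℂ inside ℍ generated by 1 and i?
Yes. The quaternion -1 + 6i has j- and k-coefficients y = z = 0, so it lies in the complex subalgebra spanned by 1 and i.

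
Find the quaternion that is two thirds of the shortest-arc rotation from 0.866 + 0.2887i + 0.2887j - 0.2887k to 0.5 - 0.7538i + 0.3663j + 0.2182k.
0.7756 - 0.4716i + 0.4169j + 0.0467k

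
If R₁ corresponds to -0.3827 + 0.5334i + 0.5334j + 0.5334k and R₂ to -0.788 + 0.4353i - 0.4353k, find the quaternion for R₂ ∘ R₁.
0.3016 - 0.3547i - 0.8847j - 0.0215k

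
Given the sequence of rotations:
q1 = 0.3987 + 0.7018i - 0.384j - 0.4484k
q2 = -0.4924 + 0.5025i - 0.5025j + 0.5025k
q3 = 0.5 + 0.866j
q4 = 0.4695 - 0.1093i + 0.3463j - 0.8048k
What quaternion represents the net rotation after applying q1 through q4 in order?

q2 · q1 = -0.5166 + 0.2731i + 0.5667j + 0.5808k
q3 · q2 · q1 = -0.7491 + 0.6395i - 0.164j + 0.0539k
q4 · q3 · q2 · q1 = -0.1816 + 0.2688i - 0.8452j + 0.4246k
-0.1816 + 0.2688i - 0.8452j + 0.4246k


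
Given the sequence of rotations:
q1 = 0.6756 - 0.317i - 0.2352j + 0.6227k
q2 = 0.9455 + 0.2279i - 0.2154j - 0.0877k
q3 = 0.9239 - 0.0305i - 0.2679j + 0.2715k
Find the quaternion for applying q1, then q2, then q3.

q2 · q1 = 0.715 - 0.3005i - 0.482j + 0.4076k
q3 · q2 · q1 = 0.4116 - 0.2778i - 0.706j + 0.5049k
0.4116 - 0.2778i - 0.706j + 0.5049k


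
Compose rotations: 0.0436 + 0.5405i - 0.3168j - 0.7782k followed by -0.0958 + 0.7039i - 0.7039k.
-0.9324 - 0.2441i + 0.1977j - 0.1791k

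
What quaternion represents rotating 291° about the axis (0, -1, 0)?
-0.8241 - 0.5664j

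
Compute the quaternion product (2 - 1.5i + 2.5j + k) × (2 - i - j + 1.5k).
3.5 - 0.25i + 4.25j + 9k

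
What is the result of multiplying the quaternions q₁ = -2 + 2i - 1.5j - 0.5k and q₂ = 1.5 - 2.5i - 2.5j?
-1.75 + 6.75i + 4j - 9.5k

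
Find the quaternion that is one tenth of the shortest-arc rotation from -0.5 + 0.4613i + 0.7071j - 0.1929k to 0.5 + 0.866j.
-0.4089 + 0.4365i + 0.7803j - 0.1825k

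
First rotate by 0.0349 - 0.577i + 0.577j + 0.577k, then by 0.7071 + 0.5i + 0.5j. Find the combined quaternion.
0.0247 - 0.102i + 0.1369j + 0.985k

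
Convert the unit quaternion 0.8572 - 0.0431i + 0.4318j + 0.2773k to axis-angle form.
axis = (-0.0837, 0.8385, 0.5385), θ = 62°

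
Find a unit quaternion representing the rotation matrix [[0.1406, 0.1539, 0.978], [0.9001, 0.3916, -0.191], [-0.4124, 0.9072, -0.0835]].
0.6018 + 0.4562i + 0.5776j + 0.31k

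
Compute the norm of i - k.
√2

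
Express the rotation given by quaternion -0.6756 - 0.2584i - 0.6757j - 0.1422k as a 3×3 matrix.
[[0.0464, 0.1571, 0.9865], [0.5413, 0.826, -0.157], [-0.8395, 0.5413, -0.0467]]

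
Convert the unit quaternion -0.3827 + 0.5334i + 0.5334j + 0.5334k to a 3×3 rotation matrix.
[[-0.1381, 0.9773, 0.1608], [0.1608, -0.1381, 0.9773], [0.9773, 0.1608, -0.1381]]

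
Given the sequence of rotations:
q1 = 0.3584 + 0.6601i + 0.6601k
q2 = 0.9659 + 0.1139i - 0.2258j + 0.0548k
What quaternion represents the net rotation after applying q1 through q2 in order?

q2 · q1 = 0.2348 + 0.5294i - 0.1199j + 0.8063k
0.2348 + 0.5294i - 0.1199j + 0.8063k


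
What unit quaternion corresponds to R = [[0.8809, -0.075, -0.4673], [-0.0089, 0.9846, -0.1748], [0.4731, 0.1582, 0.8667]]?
0.9659 + 0.0862i - 0.2434j + 0.0171k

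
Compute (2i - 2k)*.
-2i + 2k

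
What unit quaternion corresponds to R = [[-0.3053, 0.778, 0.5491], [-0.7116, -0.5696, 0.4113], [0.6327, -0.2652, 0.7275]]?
-0.4617 + 0.3663i + 0.0453j + 0.8066k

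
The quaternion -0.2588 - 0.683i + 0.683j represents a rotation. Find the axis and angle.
axis = (-√2/2, √2/2, 0), θ = 7π/6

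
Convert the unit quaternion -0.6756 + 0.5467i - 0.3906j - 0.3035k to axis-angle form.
axis = (0.7415, -0.5298, -0.4117), θ = 265°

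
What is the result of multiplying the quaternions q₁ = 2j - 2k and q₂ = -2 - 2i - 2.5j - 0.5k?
4 - 6i + 8k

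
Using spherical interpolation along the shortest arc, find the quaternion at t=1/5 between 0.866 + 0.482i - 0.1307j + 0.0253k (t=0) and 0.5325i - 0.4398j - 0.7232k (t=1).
0.7708 + 0.5691i - 0.2321j - 0.1678k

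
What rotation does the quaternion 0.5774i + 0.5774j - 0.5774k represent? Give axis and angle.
axis = (√3/3, √3/3, -√3/3), θ = π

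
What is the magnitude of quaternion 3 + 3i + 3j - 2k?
√31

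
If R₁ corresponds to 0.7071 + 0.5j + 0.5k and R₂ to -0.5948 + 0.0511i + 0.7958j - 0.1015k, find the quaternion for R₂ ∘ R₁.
-0.7677 + 0.4848i + 0.2398j - 0.3436k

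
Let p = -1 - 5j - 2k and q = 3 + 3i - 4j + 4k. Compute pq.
-15 - 31i - 17j + 5k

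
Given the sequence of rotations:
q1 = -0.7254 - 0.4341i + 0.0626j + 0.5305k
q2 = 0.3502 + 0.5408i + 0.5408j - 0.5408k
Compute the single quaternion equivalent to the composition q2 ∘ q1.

q2 · q1 = 0.2338 - 0.2236i - 0.4225j + 0.8467k
0.2338 - 0.2236i - 0.4225j + 0.8467k


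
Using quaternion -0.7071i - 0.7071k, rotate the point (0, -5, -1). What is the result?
(-1, 5, 0)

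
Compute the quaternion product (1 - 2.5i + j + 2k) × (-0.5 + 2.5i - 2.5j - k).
10.25 + 7.75i - 0.5j + 1.75k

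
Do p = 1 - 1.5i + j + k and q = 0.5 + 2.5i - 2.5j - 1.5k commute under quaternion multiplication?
No: pq = 8.25 + 2.75i - 1.75j + 0.25k ≠ 8.25 + 0.75i - 2.25j - 2.25k = qp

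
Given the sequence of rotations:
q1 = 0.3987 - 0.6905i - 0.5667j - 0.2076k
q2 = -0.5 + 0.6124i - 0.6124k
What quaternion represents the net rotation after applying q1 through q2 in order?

q2 · q1 = 0.0964 + 0.2424i + 0.8333j - 0.4874k
0.0964 + 0.2424i + 0.8333j - 0.4874k


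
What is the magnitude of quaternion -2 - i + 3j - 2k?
√18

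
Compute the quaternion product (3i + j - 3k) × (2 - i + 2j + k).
4 + 13i + 2j + k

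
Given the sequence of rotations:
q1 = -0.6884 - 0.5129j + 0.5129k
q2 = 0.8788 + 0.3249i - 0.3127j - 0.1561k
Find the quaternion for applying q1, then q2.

q2 · q1 = -0.6853 - 0.4641i - 0.4021j + 0.3916k
-0.6853 - 0.4641i - 0.4021j + 0.3916k


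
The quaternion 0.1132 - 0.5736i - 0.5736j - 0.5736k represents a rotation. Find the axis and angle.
axis = (-√3/3, -√3/3, -√3/3), θ = 167°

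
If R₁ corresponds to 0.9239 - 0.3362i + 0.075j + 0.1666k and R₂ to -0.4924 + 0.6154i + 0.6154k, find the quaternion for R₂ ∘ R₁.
-0.3506 + 0.688i - 0.3464j + 0.5327k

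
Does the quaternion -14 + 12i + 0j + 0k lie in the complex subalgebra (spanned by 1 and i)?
Yes. The quaternion -14 + 12i has j- and k-coefficients y = z = 0, so it lies in the complex subalgebra spanned by 1 and i.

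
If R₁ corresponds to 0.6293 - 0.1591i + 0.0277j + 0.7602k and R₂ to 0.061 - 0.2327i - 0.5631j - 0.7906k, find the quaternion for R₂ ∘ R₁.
0.618 - 0.5623i - 0.05j - 0.5472k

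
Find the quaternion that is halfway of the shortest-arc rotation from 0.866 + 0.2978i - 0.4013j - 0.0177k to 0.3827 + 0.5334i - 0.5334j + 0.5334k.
0.6782 + 0.4515i - 0.5077j + 0.2801k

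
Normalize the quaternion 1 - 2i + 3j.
0.2673 - 0.5345i + 0.8018j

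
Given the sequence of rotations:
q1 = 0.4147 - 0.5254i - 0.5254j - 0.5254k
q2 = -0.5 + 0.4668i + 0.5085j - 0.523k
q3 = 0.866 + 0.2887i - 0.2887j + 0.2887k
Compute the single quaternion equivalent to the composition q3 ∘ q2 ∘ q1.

q2 · q1 = 0.0303 - 0.0857i + 0.9936j + 0.0677k
q3 · q2 · q1 = 0.3183 - 0.3719i + 0.8074j + 0.3295k
0.3183 - 0.3719i + 0.8074j + 0.3295k


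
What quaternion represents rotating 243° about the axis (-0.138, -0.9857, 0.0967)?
-0.5225 - 0.1177i - 0.8404j + 0.0825k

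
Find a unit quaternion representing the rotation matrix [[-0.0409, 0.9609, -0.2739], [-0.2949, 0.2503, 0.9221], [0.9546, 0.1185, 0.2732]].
0.6088 - 0.33i - 0.5045j - 0.5157k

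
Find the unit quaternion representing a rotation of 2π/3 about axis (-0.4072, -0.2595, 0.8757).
0.5 - 0.3526i - 0.2247j + 0.7584k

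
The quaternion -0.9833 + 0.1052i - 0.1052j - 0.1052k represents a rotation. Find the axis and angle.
axis = (√3/3, -√3/3, -√3/3), θ = 339°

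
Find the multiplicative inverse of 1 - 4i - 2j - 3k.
0.0333 + 0.1333i + 0.0667j + 0.1k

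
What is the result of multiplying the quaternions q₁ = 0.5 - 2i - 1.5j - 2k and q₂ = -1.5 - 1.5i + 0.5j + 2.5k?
2 - 0.5i + 10.5j + k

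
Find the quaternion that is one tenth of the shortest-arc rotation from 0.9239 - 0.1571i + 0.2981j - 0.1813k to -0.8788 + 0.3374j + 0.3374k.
0.9396 - 0.1436i + 0.2359j - 0.2022k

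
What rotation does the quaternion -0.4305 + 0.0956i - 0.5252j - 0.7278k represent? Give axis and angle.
axis = (0.1059, -0.5819, -0.8063), θ = 231°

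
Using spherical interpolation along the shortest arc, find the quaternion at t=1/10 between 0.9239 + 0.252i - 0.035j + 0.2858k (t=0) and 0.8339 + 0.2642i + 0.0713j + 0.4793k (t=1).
0.9172 + 0.2539i - 0.0244j + 0.3061k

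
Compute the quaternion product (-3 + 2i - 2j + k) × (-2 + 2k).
4 - 8i - 8k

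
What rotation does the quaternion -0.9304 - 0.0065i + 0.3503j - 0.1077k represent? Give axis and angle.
axis = (-0.0177, 0.9557, -0.2938), θ = 317°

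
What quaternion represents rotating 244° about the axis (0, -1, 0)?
-0.5299 - 0.848j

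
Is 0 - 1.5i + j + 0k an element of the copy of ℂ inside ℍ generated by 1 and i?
No. The quaternion -1.5i + j has j-coefficient y = 1 and k-coefficient z = 0, not both zero, so it does not lie in the complex subalgebra spanned by 1 and i.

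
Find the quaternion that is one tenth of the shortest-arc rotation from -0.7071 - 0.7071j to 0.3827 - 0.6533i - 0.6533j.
-0.6279 - 0.0914i - 0.7729j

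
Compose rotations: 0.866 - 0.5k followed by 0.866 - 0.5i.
0.75 - 0.433i - 0.25j - 0.433k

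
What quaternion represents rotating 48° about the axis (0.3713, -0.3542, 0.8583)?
0.9135 + 0.151i - 0.1441j + 0.3491k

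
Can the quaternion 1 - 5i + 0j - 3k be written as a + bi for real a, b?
No. The quaternion 1 - 5i - 3k has j-coefficient y = 0 and k-coefficient z = -3, not both zero, so it does not lie in the complex subalgebra spanned by 1 and i.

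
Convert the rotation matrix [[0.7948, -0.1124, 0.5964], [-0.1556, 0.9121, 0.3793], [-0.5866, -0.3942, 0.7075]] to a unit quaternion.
0.9239 - 0.2093i + 0.3201j - 0.0117k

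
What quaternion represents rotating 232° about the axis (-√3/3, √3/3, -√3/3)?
-0.4384 - 0.5189i + 0.5189j - 0.5189k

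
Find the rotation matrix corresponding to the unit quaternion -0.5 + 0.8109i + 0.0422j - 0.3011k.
[[0.8151, -0.2327, -0.5305], [0.3695, -0.4964, 0.7855], [-0.4461, -0.8363, -0.3187]]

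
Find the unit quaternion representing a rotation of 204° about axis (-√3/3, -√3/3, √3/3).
-0.2079 - 0.5647i - 0.5647j + 0.5647k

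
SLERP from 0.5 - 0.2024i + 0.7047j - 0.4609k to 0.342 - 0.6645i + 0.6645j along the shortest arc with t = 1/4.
0.4806 - 0.3363i + 0.7265j - 0.3581k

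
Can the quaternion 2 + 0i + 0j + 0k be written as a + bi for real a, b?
Yes. The quaternion 2 has j- and k-coefficients y = z = 0, so it lies in the complex subalgebra spanned by 1 and i.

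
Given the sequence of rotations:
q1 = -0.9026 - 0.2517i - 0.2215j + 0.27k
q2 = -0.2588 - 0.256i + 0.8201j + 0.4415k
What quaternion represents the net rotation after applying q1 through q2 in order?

q2 · q1 = 0.2316 + 0.6154i - 0.7249j - 0.2053k
0.2316 + 0.6154i - 0.7249j - 0.2053k


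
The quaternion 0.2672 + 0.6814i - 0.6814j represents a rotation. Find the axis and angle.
axis = (√2/2, -√2/2, 0), θ = 149°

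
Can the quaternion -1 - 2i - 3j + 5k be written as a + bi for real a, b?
No. The quaternion -1 - 2i - 3j + 5k has j-coefficient y = -3 and k-coefficient z = 5, not both zero, so it does not lie in the complex subalgebra spanned by 1 and i.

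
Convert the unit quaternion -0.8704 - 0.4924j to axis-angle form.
axis = (0, -1, 0), θ = 301°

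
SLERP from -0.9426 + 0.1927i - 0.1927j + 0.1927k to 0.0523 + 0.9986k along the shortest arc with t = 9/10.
-0.0848 + 0.0277i - 0.0277j + 0.9956k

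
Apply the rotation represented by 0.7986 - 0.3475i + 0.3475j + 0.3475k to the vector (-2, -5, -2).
(2.322, -4.805, 2.127)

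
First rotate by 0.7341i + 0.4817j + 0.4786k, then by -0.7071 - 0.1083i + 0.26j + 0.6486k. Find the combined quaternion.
-0.3562 - 0.7071i + 0.1874j - 0.5815k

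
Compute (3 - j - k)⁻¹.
0.2727 + 0.0909j + 0.0909k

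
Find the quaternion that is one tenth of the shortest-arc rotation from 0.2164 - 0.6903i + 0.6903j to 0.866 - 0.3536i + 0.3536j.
0.2965 - 0.6753i + 0.6753j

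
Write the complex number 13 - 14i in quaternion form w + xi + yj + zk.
13 - 14i + 0j + 0k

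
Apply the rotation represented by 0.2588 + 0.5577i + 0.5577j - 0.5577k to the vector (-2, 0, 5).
(-1.179, -5.22, 0.601)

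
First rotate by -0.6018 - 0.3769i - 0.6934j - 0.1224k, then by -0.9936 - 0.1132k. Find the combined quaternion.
0.5841 + 0.296i + 0.7316j + 0.1897k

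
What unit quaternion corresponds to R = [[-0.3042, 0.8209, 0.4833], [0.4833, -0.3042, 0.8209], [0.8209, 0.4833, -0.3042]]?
-0.1478 + 0.571i + 0.571j + 0.571k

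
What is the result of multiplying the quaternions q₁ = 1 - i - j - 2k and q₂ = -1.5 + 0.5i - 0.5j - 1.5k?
-4.5 + 2.5i - 1.5j + 2.5k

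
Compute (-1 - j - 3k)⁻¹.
-0.0909 + 0.0909j + 0.2727k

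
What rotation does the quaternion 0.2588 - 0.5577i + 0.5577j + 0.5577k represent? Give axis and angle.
axis = (-√3/3, √3/3, √3/3), θ = 5π/6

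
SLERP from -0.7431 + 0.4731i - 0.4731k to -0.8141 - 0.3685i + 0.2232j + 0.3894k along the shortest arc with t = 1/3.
-0.9498 + 0.2145i + 0.0982j - 0.2053k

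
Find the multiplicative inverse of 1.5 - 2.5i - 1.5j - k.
0.1277 + 0.2128i + 0.1277j + 0.0851k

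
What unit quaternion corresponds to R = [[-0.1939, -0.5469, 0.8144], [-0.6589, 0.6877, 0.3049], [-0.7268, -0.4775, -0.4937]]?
0.5 - 0.3912i + 0.7706j - 0.056k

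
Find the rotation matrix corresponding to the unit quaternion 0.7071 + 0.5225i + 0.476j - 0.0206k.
[[0.546, 0.5266, 0.6516], [0.4683, 0.4531, -0.7585], [-0.6947, 0.7193, 0.0008]]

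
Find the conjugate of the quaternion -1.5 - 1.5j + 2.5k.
-1.5 + 1.5j - 2.5k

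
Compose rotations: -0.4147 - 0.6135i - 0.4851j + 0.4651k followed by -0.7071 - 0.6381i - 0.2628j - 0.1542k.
-0.154 + 0.5014i + 0.8434j - 0.1166k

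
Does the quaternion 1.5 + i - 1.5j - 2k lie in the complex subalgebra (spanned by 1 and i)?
No. The quaternion 1.5 + i - 1.5j - 2k has j-coefficient y = -1.5 and k-coefficient z = -2, not both zero, so it does not lie in the complex subalgebra spanned by 1 and i.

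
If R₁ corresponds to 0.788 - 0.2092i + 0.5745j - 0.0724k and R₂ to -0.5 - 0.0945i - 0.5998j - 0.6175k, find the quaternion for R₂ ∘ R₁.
-0.1139 + 0.4283i - 0.6376j - 0.6302k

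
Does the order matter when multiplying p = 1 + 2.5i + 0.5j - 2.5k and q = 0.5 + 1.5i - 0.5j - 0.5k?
Yes: pq = -4.25 + 1.25i - 2.75j - 3.75k ≠ -4.25 + 4.25i + 2.25j + 0.25k = qp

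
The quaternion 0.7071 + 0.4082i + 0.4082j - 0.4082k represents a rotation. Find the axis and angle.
axis = (√3/3, √3/3, -√3/3), θ = π/2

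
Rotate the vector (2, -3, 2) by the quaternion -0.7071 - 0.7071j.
(2, -3, -2)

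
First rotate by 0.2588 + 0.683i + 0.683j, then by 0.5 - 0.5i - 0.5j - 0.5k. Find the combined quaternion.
0.8124 + 0.5536i - 0.1294j - 0.1294k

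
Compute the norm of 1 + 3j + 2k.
√14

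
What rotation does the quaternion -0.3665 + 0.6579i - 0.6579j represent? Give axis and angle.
axis = (√2/2, -√2/2, 0), θ = 223°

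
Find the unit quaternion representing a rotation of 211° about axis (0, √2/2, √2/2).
-0.2672 + 0.6814j + 0.6814k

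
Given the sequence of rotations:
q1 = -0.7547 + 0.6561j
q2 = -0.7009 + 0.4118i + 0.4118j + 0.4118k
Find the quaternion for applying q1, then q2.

q2 · q1 = 0.2588 - 0.581i - 0.7706j - 0.0406k
0.2588 - 0.581i - 0.7706j - 0.0406k


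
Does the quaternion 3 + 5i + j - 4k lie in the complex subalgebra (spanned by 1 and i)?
No. The quaternion 3 + 5i + j - 4k has j-coefficient y = 1 and k-coefficient z = -4, not both zero, so it does not lie in the complex subalgebra spanned by 1 and i.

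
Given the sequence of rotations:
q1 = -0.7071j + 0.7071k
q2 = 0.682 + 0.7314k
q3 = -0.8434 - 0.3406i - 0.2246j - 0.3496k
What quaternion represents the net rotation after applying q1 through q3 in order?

q2 · q1 = -0.5172 + 0.5172i - 0.4822j + 0.4822k
q3 · q2 · q1 = 0.6726 - 0.5369i + 0.5063j + 0.0545k
0.6726 - 0.5369i + 0.5063j + 0.0545k


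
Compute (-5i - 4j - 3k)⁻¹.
0.1i + 0.08j + 0.06k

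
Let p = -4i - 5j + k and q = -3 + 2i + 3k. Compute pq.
5 - 3i + 29j + 7k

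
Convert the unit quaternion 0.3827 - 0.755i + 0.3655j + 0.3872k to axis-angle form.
axis = (-0.8172, 0.3956, 0.4191), θ = 3π/4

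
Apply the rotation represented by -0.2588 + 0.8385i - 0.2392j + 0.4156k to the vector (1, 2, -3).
(-2.294, -2.825, 0.869)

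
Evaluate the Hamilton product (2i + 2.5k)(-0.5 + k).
-2.5 - i - 2j - 1.25k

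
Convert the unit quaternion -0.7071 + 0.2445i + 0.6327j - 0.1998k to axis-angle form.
axis = (0.3458, 0.8948, -0.2826), θ = 3π/2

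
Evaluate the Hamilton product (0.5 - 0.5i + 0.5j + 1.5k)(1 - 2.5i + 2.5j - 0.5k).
-1.25 - 5.75i - 2.25j + 1.25k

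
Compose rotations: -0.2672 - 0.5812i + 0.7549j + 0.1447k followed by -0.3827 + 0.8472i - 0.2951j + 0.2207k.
0.7855 - 0.2133i - 0.4609j + 0.3537k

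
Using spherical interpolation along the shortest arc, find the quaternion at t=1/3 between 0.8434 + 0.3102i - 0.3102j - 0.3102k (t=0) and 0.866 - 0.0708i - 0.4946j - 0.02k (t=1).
0.8773 + 0.1875i - 0.3838j - 0.219k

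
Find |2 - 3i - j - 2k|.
√18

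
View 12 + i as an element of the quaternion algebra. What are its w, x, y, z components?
12 + i + 0j + 0k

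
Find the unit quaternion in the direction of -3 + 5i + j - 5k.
-0.3873 + 0.6455i + 0.1291j - 0.6455k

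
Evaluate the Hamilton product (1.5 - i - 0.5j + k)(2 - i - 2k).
4 - 2.5i - 4j - 1.5k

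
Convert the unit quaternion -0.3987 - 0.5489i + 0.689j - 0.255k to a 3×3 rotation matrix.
[[-0.0795, -0.9597, -0.2695], [-0.553, 0.2674, -0.7891], [0.8293, 0.0863, -0.552]]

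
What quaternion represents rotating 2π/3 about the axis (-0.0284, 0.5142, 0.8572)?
0.5 - 0.0246i + 0.4453j + 0.7424k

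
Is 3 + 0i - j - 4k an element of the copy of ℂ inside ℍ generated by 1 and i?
No. The quaternion 3 - j - 4k has j-coefficient y = -1 and k-coefficient z = -4, not both zero, so it does not lie in the complex subalgebra spanned by 1 and i.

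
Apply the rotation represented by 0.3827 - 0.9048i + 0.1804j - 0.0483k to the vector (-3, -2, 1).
(-1.986, 3.049, 0.87)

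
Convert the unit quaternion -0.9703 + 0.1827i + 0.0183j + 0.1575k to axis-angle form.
axis = (0.7552, 0.0756, 0.6511), θ = 332°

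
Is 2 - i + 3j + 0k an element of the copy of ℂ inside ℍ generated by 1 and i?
No. The quaternion 2 - i + 3j has j-coefficient y = 3 and k-coefficient z = 0, not both zero, so it does not lie in the complex subalgebra spanned by 1 and i.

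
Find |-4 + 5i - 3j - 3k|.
√59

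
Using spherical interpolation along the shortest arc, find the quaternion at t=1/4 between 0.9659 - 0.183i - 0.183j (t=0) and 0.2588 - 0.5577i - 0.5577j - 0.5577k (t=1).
0.8749 - 0.3207i - 0.3207j - 0.1699k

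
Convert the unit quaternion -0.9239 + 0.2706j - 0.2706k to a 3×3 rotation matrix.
[[0.7071, -0.5, -0.5], [0.5, 0.8536, -0.1464], [0.5, -0.1464, 0.8536]]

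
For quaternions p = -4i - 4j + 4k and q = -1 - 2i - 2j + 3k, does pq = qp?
No: pq = -28 + 8j - 4k ≠ -28 + 8i - 4k = qp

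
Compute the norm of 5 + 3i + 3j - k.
√44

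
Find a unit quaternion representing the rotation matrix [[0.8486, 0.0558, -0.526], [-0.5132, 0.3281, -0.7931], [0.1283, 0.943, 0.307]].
0.788 + 0.5508i - 0.2076j - 0.1805k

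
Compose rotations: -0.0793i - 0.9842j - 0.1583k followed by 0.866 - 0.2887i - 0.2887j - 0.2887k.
-0.3527 - 0.3071i - 0.8751j + 0.1242k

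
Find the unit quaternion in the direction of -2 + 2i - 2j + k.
-0.5547 + 0.5547i - 0.5547j + 0.2774k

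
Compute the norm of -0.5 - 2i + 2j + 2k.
3.5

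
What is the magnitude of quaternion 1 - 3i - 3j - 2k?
√23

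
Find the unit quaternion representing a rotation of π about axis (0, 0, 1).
k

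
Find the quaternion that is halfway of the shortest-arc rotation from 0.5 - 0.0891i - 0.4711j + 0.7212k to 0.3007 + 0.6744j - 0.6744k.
0.1096 - 0.049i - 0.6299j + 0.7674k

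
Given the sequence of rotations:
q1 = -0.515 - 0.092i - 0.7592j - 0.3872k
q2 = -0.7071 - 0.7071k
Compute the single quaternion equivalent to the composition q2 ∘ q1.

q2 · q1 = 0.0904 - 0.4718i + 0.6019j + 0.6379k
0.0904 - 0.4718i + 0.6019j + 0.6379k


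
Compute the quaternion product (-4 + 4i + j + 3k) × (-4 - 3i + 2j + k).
23 - 9i - 25j - 5k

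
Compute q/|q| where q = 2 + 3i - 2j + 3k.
0.3922 + 0.5883i - 0.3922j + 0.5883k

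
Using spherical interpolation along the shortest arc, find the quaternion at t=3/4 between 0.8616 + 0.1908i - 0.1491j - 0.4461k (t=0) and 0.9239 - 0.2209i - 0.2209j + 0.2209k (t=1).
0.9676 - 0.1211i - 0.2156j + 0.0502k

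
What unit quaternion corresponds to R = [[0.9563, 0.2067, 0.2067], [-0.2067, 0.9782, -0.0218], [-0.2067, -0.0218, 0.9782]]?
0.989 + 0.1045j - 0.1045k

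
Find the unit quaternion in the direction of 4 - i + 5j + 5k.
0.4887 - 0.1222i + 0.6108j + 0.6108k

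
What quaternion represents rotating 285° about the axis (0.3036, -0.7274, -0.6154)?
-0.7934 + 0.1848i - 0.4428j - 0.3746k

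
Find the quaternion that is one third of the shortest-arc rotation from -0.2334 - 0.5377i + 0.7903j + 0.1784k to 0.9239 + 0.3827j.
0.2445 - 0.451i + 0.8452j + 0.1496k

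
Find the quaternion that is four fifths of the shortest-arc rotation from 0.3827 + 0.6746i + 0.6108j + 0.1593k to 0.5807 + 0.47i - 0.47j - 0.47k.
0.6365 + 0.6171i - 0.258j - 0.3841k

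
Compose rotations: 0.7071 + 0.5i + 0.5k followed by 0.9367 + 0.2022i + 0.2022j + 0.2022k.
0.4601 + 0.7124i + 0.143j + 0.5102k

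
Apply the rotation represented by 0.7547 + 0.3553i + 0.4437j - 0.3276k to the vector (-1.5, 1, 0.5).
(0.441, 0.388, 1.776)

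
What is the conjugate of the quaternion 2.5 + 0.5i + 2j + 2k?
2.5 - 0.5i - 2j - 2k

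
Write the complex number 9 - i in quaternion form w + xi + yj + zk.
9 - i + 0j + 0k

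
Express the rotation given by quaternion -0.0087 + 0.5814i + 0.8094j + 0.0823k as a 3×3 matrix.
[[-0.3238, 0.9426, 0.0816], [0.9397, 0.3104, 0.1433], [0.1098, 0.1231, -0.9863]]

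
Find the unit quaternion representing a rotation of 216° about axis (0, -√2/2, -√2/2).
-0.309 - 0.6725j - 0.6725k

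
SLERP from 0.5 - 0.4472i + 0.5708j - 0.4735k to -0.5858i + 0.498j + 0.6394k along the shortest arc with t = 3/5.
0.2606 - 0.6642i + 0.664j + 0.2238k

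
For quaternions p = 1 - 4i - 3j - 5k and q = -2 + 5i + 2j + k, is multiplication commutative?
No: pq = 29 + 20i - 13j + 18k ≠ 29 + 6i + 29j + 4k = qp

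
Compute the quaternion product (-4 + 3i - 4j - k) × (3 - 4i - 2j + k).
-7 + 19i - 3j - 29k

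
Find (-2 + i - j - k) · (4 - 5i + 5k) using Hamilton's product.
2 + 9i - 4j - 19k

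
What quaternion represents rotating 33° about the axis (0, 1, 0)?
0.9588 + 0.284j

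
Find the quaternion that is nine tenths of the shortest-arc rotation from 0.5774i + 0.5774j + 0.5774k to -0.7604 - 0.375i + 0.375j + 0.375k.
-0.7307 - 0.2806i + 0.4401j + 0.4401k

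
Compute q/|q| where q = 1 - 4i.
0.2425 - 0.9701i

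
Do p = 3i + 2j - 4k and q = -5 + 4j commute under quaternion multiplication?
No: pq = -8 + i - 10j + 32k ≠ -8 - 31i - 10j + 8k = qp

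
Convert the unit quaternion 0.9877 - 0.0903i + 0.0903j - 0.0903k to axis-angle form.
axis = (-√3/3, √3/3, -√3/3), θ = 18°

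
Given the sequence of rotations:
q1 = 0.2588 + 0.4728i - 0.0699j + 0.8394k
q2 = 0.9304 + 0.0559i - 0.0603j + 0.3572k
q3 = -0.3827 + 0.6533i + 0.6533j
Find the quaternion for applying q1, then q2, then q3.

q2 · q1 = -0.0897 + 0.4287i + 0.0413j + 0.898k
q3 · q2 · q1 = -0.2727 + 0.364i - 0.6611j - 0.5968k
-0.2727 + 0.364i - 0.6611j - 0.5968k


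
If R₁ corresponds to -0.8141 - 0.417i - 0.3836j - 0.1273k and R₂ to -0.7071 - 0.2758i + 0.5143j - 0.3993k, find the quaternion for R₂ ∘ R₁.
0.6071 + 0.3007i - 0.016j + 0.7353k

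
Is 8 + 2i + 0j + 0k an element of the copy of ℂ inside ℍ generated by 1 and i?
Yes. The quaternion 8 + 2i has j- and k-coefficients y = z = 0, so it lies in the complex subalgebra spanned by 1 and i.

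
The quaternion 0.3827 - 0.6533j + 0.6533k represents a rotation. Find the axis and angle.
axis = (0, -√2/2, √2/2), θ = 3π/4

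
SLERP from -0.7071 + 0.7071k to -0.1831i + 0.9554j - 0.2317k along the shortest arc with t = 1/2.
-0.4635 + 0.12i - 0.6262j + 0.6153k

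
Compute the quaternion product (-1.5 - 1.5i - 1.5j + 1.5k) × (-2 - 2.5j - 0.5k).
7.5i + 6j + 1.5k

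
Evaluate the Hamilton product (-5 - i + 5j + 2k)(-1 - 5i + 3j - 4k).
-7 - 34j + 40k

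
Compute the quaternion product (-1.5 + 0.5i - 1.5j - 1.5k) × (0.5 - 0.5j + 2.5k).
2.25 - 4.25i - 1.25j - 4.75k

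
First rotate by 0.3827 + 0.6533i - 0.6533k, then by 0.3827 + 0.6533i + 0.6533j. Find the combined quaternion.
-0.2803 + 0.0732i + 0.6768j - 0.6768k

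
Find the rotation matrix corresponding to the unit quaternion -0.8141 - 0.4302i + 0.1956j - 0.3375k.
[[0.6957, -0.7178, -0.0281], [0.3812, 0.402, -0.8325], [0.6089, 0.5684, 0.5533]]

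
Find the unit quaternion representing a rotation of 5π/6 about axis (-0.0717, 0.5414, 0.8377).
0.2588 - 0.0693i + 0.523j + 0.8092k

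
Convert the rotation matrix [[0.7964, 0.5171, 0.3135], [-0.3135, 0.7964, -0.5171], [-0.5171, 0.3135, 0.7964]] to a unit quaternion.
0.9205 + 0.2256i + 0.2256j - 0.2256k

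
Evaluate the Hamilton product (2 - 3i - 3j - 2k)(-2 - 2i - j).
-13 + 8j + k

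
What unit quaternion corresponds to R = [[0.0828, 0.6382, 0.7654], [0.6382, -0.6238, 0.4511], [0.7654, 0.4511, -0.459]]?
0.7358i + 0.4337j + 0.5201k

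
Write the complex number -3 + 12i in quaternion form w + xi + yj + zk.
-3 + 12i + 0j + 0k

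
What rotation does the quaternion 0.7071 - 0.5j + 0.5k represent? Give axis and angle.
axis = (0, -√2/2, √2/2), θ = π/2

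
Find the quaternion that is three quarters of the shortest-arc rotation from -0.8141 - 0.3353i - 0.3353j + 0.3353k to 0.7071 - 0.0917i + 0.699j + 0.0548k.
-0.7708 - 0.0194i - 0.6349j + 0.0481k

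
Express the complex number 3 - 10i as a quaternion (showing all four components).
3 - 10i + 0j + 0k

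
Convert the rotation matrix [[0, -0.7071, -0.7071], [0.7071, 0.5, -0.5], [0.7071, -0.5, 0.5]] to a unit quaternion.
0.7071 - 0.5j + 0.5k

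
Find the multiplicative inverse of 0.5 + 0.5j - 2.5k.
0.0741 - 0.0741j + 0.3704k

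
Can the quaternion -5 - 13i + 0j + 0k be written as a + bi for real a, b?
Yes. The quaternion -5 - 13i has j- and k-coefficients y = z = 0, so it lies in the complex subalgebra spanned by 1 and i.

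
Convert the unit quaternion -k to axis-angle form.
axis = (0, 0, -1), θ = π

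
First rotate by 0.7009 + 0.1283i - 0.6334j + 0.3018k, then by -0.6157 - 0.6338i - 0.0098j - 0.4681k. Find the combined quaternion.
-0.2152 - 0.8227i + 0.5143j - 0.1112k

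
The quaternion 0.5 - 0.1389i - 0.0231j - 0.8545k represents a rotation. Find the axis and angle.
axis = (-0.1604, -0.0267, -0.9867), θ = 2π/3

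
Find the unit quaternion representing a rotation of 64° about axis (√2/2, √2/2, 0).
0.848 + 0.3747i + 0.3747j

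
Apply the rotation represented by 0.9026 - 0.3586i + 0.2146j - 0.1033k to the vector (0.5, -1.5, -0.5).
(0.164, -1.554, 0.556)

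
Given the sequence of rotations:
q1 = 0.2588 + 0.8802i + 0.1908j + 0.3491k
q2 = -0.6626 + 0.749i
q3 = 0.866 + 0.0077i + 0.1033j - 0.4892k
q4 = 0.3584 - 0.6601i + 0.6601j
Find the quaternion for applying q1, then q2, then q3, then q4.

q2 · q1 = -0.8308 - 0.3894i - 0.3879j - 0.0884k
q3 · q2 · q1 = -0.7196 - 0.5425i - 0.2306j + 0.3671k
q4 · q3 · q2 · q1 = -0.4638 + 0.5229i - 0.3153j + 0.6419k
-0.4638 + 0.5229i - 0.3153j + 0.6419k


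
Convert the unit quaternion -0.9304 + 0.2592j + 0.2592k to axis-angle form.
axis = (0, √2/2, √2/2), θ = 317°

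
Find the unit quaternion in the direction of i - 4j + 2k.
0.2182i - 0.8729j + 0.4364k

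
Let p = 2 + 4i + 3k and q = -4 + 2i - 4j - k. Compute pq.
-13 + 2j - 30k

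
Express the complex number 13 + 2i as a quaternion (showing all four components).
13 + 2i + 0j + 0k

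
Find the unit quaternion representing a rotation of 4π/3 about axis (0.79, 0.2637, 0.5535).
-0.5 + 0.6842i + 0.2284j + 0.4793k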